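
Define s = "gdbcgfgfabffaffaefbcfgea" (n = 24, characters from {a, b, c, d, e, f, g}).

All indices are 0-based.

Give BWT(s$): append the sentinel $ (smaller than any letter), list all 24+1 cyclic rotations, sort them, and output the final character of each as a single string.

rank  rotation                   last
    0  $gdbcgfgfabffaffaefbcfgea  a
    1  a$gdbcgfgfabffaffaefbcfge  e
    2  abffaffaefbcfgea$gdbcgfgf  f
    3  aefbcfgea$gdbcgfgfabffaff  f
    4  affaefbcfgea$gdbcgfgfabff  f
    5  bcfgea$gdbcgfgfabffaffaef  f
    6  bcgfgfabffaffaefbcfgea$gd  d
    7  bffaffaefbcfgea$gdbcgfgfa  a
    8  cfgea$gdbcgfgfabffaffaefb  b
    9  cgfgfabffaffaefbcfgea$gdb  b
   10  dbcgfgfabffaffaefbcfgea$g  g
   11  ea$gdbcgfgfabffaffaefbcfg  g
   12  efbcfgea$gdbcgfgfabffaffa  a
   13  fabffaffaefbcfgea$gdbcgfg  g
   14  faefbcfgea$gdbcgfgfabffaf  f
   15  faffaefbcfgea$gdbcgfgfabf  f
   16  fbcfgea$gdbcgfgfabffaffae  e
   17  ffaefbcfgea$gdbcgfgfabffa  a
   18  ffaffaefbcfgea$gdbcgfgfab  b
   19  fgea$gdbcgfgfabffaffaefbc  c
   20  fgfabffaffaefbcfgea$gdbcg  g
   21  gdbcgfgfabffaffaefbcfgea$  $
   22  gea$gdbcgfgfabffaffaefbcf  f
   23  gfabffaffaefbcfgea$gdbcgf  f
   24  gfgfabffaffaefbcfgea$gdbc  c

aeffffdabbggagffeabcg$ffc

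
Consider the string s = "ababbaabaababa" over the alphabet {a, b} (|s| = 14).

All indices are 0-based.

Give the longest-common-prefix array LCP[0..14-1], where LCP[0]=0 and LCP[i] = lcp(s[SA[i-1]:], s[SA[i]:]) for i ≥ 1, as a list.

rank→(start, suffix):
  0 → (13, 'a')
  1 → (5, 'aabaababa')
  2 → (8, 'aababa')
  3 → (11, 'aba')
  4 → (6, 'abaababa')
  5 → (9, 'ababa')
  6 → (0, 'ababbaabaababa')
  7 → (2, 'abbaabaababa')
  8 → (12, 'ba')
  9 → (4, 'baabaababa')
  10 → (7, 'baababa')
  11 → (10, 'baba')
  12 → (1, 'babbaabaababa')
  13 → (3, 'bbaabaababa')

SA = [13, 5, 8, 11, 6, 9, 0, 2, 12, 4, 7, 10, 1, 3]
[i] adj suffixes → lcp
  [1] 13/5 → 1 ('a')
  [2] 5/8 → 4 ('aaba')
  [3] 8/11 → 1 ('a')
  [4] 11/6 → 3 ('aba')
  [5] 6/9 → 3 ('aba')
  [6] 9/0 → 4 ('abab')
  [7] 0/2 → 2 ('ab')
  [8] 2/12 → 0 ('')
  [9] 12/4 → 2 ('ba')
  [10] 4/7 → 5 ('baaba')
  [11] 7/10 → 2 ('ba')
  [12] 10/1 → 3 ('bab')
  [13] 1/3 → 1 ('b')

[0, 1, 4, 1, 3, 3, 4, 2, 0, 2, 5, 2, 3, 1]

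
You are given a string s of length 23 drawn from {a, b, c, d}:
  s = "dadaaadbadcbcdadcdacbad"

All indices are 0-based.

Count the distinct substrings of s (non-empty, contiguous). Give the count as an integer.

241

rank→(start, suffix):
  0 → (3, 'aaadbadcbcdadcdacbad')
  1 → (4, 'aadbadcbcdadcdacbad')
  2 → (18, 'acbad')
  3 → (21, 'ad')
  4 → (1, 'adaaadbadcbcdadcdacbad')
  5 → (5, 'adbadcbcdadcdacbad')
  6 → (8, 'adcbcdadcdacbad')
  7 → (14, 'adcdacbad')
  8 → (20, 'bad')
  9 → (7, 'badcbcdadcdacbad')
  10 → (11, 'bcdadcdacbad')
  11 → (19, 'cbad')
  12 → (10, 'cbcdadcdacbad')
  13 → (16, 'cdacbad')
  14 → (12, 'cdadcdacbad')
  15 → (22, 'd')
  16 → (2, 'daaadbadcbcdadcdacbad')
  17 → (17, 'dacbad')
  18 → (0, 'dadaaadbadcbcdadcdacbad')
  19 → (13, 'dadcdacbad')
  20 → (6, 'dbadcbcdadcdacbad')
  21 → (9, 'dcbcdadcdacbad')
  22 → (15, 'dcdacbad')

SA = [3, 4, 18, 21, 1, 5, 8, 14, 20, 7, 11, 19, 10, 16, 12, 22, 2, 17, 0, 13, 6, 9, 15]
rank  pair      lcp
   1  s[3:],s[4:]  2  'aa'
   2  s[4:],s[18:]  1  'a'
   3  s[18:],s[21:]  1  'a'
   4  s[21:],s[1:]  2  'ad'
   5  s[1:],s[5:]  2  'ad'
   6  s[5:],s[8:]  2  'ad'
   7  s[8:],s[14:]  3  'adc'
   8  s[14:],s[20:]  0  ''
   9  s[20:],s[7:]  3  'bad'
  10  s[7:],s[11:]  1  'b'
  11  s[11:],s[19:]  0  ''
  12  s[19:],s[10:]  2  'cb'
  13  s[10:],s[16:]  1  'c'
  14  s[16:],s[12:]  3  'cda'
  15  s[12:],s[22:]  0  ''
  16  s[22:],s[2:]  1  'd'
  17  s[2:],s[17:]  2  'da'
  18  s[17:],s[0:]  2  'da'
  19  s[0:],s[13:]  3  'dad'
  20  s[13:],s[6:]  1  'd'
  21  s[6:],s[9:]  1  'd'
  22  s[9:],s[15:]  2  'dc'

n(n+1)/2 = 23·24/2 = 276
Σ LCP = 0 + 2 + 1 + 1 + 2 + 2 + 2 + 3 + 0 + 3 + 1 + 0 + 2 + 1 + 3 + 0 + 1 + 2 + 2 + 3 + 1 + 1 + 2 = 35
distinct = 276 − 35 = 241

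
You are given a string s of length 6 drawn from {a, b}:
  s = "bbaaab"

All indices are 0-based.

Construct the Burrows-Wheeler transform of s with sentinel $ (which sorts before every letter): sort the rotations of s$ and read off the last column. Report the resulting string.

rank  rotation last
    0  $bbaaab  b
    1  aaab$bb  b
    2  aab$bba  a
    3  ab$bbaa  a
    4  b$bbaaa  a
    5  baaab$b  b
    6  bbaaab$  $

bbaaab$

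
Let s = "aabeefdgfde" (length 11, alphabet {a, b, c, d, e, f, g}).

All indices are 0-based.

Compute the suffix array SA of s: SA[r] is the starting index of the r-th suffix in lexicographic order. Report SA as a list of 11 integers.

[0, 1, 2, 9, 6, 10, 3, 4, 8, 5, 7]

sorted suffixes:
  #0 SA[0]=0  'aabeefdgfde'
  #1 SA[1]=1  'abeefdgfde'
  #2 SA[2]=2  'beefdgfde'
  #3 SA[3]=9  'de'
  #4 SA[4]=6  'dgfde'
  #5 SA[5]=10  'e'
  #6 SA[6]=3  'eefdgfde'
  #7 SA[7]=4  'efdgfde'
  #8 SA[8]=8  'fde'
  #9 SA[9]=5  'fdgfde'
  #10 SA[10]=7  'gfde'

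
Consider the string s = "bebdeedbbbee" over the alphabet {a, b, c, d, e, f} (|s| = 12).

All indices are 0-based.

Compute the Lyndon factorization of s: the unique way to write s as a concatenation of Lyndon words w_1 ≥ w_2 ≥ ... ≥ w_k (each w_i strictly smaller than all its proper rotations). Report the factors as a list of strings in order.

emit factor 1: 'be' (i=0, period=2)
emit factor 2: 'bdeed' (i=2, period=5)
emit factor 3: 'bbbee' (i=7, period=5)

["be", "bdeed", "bbbee"]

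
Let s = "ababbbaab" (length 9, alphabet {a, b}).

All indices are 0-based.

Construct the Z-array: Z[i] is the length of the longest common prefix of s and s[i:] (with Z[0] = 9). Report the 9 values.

Z[0]=9
i=1: i≥r, start 0; Z[1]=0
i=2: i≥r, start 0; Z[2]=2 grow→box=[2,4)
i=3: min(r-i=1, Z[1]=0)=0; Z[3]=0
i=4: i≥r, start 0; Z[4]=0
i=5: i≥r, start 0; Z[5]=0
i=6: i≥r, start 0; Z[6]=1 grow→box=[6,7)
i=7: i≥r, start 0; Z[7]=2 grow→box=[7,9)
i=8: min(r-i=1, Z[1]=0)=0; Z[8]=0

[9, 0, 2, 0, 0, 0, 1, 2, 0]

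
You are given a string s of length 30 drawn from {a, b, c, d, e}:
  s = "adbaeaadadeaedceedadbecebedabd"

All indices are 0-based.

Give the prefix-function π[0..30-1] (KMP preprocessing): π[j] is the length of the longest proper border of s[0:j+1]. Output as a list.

[0, 0, 0, 1, 0, 1, 1, 2, 1, 2, 0, 1, 0, 0, 0, 0, 0, 0, 1, 2, 3, 0, 0, 0, 0, 0, 0, 1, 0, 0]

π[0] = 0
j=1 s[j]='d': π[1]=0 (border '')
j=2 s[j]='b': π[2]=0 (border '')
j=3 s[j]='a': π[3]=1 (border 'a')
j=4 s[j]='e': k: 1→0; π[4]=0 (border '')
j=5 s[j]='a': π[5]=1 (border 'a')
j=6 s[j]='a': k: 1→0; π[6]=1 (border 'a')
j=7 s[j]='d': π[7]=2 (border 'ad')
j=8 s[j]='a': k: 2→0; π[8]=1 (border 'a')
j=9 s[j]='d': π[9]=2 (border 'ad')
j=10 s[j]='e': k: 2→0; π[10]=0 (border '')
j=11 s[j]='a': π[11]=1 (border 'a')
j=12 s[j]='e': k: 1→0; π[12]=0 (border '')
j=13 s[j]='d': π[13]=0 (border '')
j=14 s[j]='c': π[14]=0 (border '')
j=15 s[j]='e': π[15]=0 (border '')
j=16 s[j]='e': π[16]=0 (border '')
j=17 s[j]='d': π[17]=0 (border '')
j=18 s[j]='a': π[18]=1 (border 'a')
j=19 s[j]='d': π[19]=2 (border 'ad')
j=20 s[j]='b': π[20]=3 (border 'adb')
j=21 s[j]='e': k: 3→0; π[21]=0 (border '')
j=22 s[j]='c': π[22]=0 (border '')
j=23 s[j]='e': π[23]=0 (border '')
j=24 s[j]='b': π[24]=0 (border '')
j=25 s[j]='e': π[25]=0 (border '')
j=26 s[j]='d': π[26]=0 (border '')
j=27 s[j]='a': π[27]=1 (border 'a')
j=28 s[j]='b': k: 1→0; π[28]=0 (border '')
j=29 s[j]='d': π[29]=0 (border '')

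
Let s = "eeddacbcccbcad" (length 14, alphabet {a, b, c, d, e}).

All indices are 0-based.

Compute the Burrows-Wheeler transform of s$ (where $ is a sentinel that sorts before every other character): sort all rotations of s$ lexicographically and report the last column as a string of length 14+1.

ddcccbcacbadee$

rank  rotation         last
    0  $eeddacbcccbcad  d
    1  acbcccbcad$eedd  d
    2  ad$eeddacbcccbc  c
    3  bcad$eeddacbccc  c
    4  bcccbcad$eeddac  c
    5  cad$eeddacbcccb  b
    6  cbcad$eeddacbcc  c
    7  cbcccbcad$eedda  a
    8  ccbcad$eeddacbc  c
    9  cccbcad$eeddacb  b
   10  d$eeddacbcccbca  a
   11  dacbcccbcad$eed  d
   12  ddacbcccbcad$ee  e
   13  eddacbcccbcad$e  e
   14  eeddacbcccbcad$  $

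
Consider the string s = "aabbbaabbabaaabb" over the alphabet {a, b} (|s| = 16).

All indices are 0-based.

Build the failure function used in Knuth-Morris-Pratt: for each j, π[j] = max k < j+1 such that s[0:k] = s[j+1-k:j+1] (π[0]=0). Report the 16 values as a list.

π[0] = 0
j=1 s[j]='a': π[1]=1 (border 'a')
j=2 s[j]='b': k: 1→0; π[2]=0 (border '')
j=3 s[j]='b': π[3]=0 (border '')
j=4 s[j]='b': π[4]=0 (border '')
j=5 s[j]='a': π[5]=1 (border 'a')
j=6 s[j]='a': π[6]=2 (border 'aa')
j=7 s[j]='b': π[7]=3 (border 'aab')
j=8 s[j]='b': π[8]=4 (border 'aabb')
j=9 s[j]='a': k: 4→0; π[9]=1 (border 'a')
j=10 s[j]='b': k: 1→0; π[10]=0 (border '')
j=11 s[j]='a': π[11]=1 (border 'a')
j=12 s[j]='a': π[12]=2 (border 'aa')
j=13 s[j]='a': k: 2→1; π[13]=2 (border 'aa')
j=14 s[j]='b': π[14]=3 (border 'aab')
j=15 s[j]='b': π[15]=4 (border 'aabb')

[0, 1, 0, 0, 0, 1, 2, 3, 4, 1, 0, 1, 2, 2, 3, 4]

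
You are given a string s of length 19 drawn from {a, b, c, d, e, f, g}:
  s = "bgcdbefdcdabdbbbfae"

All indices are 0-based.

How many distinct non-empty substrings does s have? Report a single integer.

175

rank | idx | suffix
   0 |  10 | abdbbbfae
   1 |  17 | ae
   2 |  13 | bbbfae
   3 |  14 | bbfae
   4 |  11 | bdbbbfae
   5 |   4 | befdcdabdbbbfae
   6 |  15 | bfae
   7 |   0 | bgcdbefdcdabdbbbfae
   8 |   8 | cdabdbbbfae
   9 |   2 | cdbefdcdabdbbbfae
  10 |   9 | dabdbbbfae
  11 |  12 | dbbbfae
  12 |   3 | dbefdcdabdbbbfae
  13 |   7 | dcdabdbbbfae
  14 |  18 | e
  15 |   5 | efdcdabdbbbfae
  16 |  16 | fae
  17 |   6 | fdcdabdbbbfae
  18 |   1 | gcdbefdcdabdbbbfae

SA = [10, 17, 13, 14, 11, 4, 15, 0, 8, 2, 9, 12, 3, 7, 18, 5, 16, 6, 1]
rank  pair      lcp
   1  s[10:],s[17:]  1  'a'
   2  s[17:],s[13:]  0  ''
   3  s[13:],s[14:]  2  'bb'
   4  s[14:],s[11:]  1  'b'
   5  s[11:],s[4:]  1  'b'
   6  s[4:],s[15:]  1  'b'
   7  s[15:],s[0:]  1  'b'
   8  s[0:],s[8:]  0  ''
   9  s[8:],s[2:]  2  'cd'
  10  s[2:],s[9:]  0  ''
  11  s[9:],s[12:]  1  'd'
  12  s[12:],s[3:]  2  'db'
  13  s[3:],s[7:]  1  'd'
  14  s[7:],s[18:]  0  ''
  15  s[18:],s[5:]  1  'e'
  16  s[5:],s[16:]  0  ''
  17  s[16:],s[6:]  1  'f'
  18  s[6:],s[1:]  0  ''

n(n+1)/2 = 19·20/2 = 190
Σ LCP = 0 + 1 + 0 + 2 + 1 + 1 + 1 + 1 + 0 + 2 + 0 + 1 + 2 + 1 + 0 + 1 + 0 + 1 + 0 = 15
distinct = 190 − 15 = 175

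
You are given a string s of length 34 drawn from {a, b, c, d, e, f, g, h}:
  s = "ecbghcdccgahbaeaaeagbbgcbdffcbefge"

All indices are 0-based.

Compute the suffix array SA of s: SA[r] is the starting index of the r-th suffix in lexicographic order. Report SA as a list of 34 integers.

sorted suffixes:
  #0 SA[0]=15  'aaeagbbgcbdffcbefge'
  #1 SA[1]=13  'aeaaeagbbgcbdffcbefge'
  #2 SA[2]=16  'aeagbbgcbdffcbefge'
  #3 SA[3]=18  'agbbgcbdffcbefge'
  #4 SA[4]=10  'ahbaeaaeagbbgcbdffcbefge'
  #5 SA[5]=12  'baeaaeagbbgcbdffcbefge'
  #6 SA[6]=20  'bbgcbdffcbefge'
  #7 SA[7]=24  'bdffcbefge'
  #8 SA[8]=29  'befge'
  #9 SA[9]=21  'bgcbdffcbefge'
  #10 SA[10]=2  'bghcdccgahbaeaaeagbbgcbdffcbefge'
  #11 SA[11]=23  'cbdffcbefge'
  #12 SA[12]=28  'cbefge'
  #13 SA[13]=1  'cbghcdccgahbaeaaeagbbgcbdffcbefge'
  #14 SA[14]=7  'ccgahbaeaaeagbbgcbdffcbefge'
  #15 SA[15]=5  'cdccgahbaeaaeagbbgcbdffcbefge'
  #16 SA[16]=8  'cgahbaeaaeagbbgcbdffcbefge'
  #17 SA[17]=6  'dccgahbaeaaeagbbgcbdffcbefge'
  #18 SA[18]=25  'dffcbefge'
  #19 SA[19]=33  'e'
  #20 SA[20]=14  'eaaeagbbgcbdffcbefge'
  #21 SA[21]=17  'eagbbgcbdffcbefge'
  #22 SA[22]=0  'ecbghcdccgahbaeaaeagbbgcbdffcbefge'
  #23 SA[23]=30  'efge'
  #24 SA[24]=27  'fcbefge'
  #25 SA[25]=26  'ffcbefge'
  #26 SA[26]=31  'fge'
  #27 SA[27]=9  'gahbaeaaeagbbgcbdffcbefge'
  #28 SA[28]=19  'gbbgcbdffcbefge'
  #29 SA[29]=22  'gcbdffcbefge'
  #30 SA[30]=32  'ge'
  #31 SA[31]=3  'ghcdccgahbaeaaeagbbgcbdffcbefge'
  #32 SA[32]=11  'hbaeaaeagbbgcbdffcbefge'
  #33 SA[33]=4  'hcdccgahbaeaaeagbbgcbdffcbefge'

[15, 13, 16, 18, 10, 12, 20, 24, 29, 21, 2, 23, 28, 1, 7, 5, 8, 6, 25, 33, 14, 17, 0, 30, 27, 26, 31, 9, 19, 22, 32, 3, 11, 4]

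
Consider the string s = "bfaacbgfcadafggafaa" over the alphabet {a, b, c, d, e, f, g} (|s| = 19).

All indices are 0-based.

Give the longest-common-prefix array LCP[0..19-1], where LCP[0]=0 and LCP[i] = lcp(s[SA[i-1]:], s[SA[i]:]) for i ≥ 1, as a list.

[0, 1, 2, 1, 1, 1, 2, 0, 1, 0, 1, 0, 0, 3, 1, 1, 0, 1, 1]

sorted suffixes:
  #0 SA[0]=18  'a'
  #1 SA[1]=17  'aa'
  #2 SA[2]=2  'aacbgfcadafggafaa'
  #3 SA[3]=3  'acbgfcadafggafaa'
  #4 SA[4]=9  'adafggafaa'
  #5 SA[5]=15  'afaa'
  #6 SA[6]=11  'afggafaa'
  #7 SA[7]=0  'bfaacbgfcadafggafaa'
  #8 SA[8]=5  'bgfcadafggafaa'
  #9 SA[9]=8  'cadafggafaa'
  #10 SA[10]=4  'cbgfcadafggafaa'
  #11 SA[11]=10  'dafggafaa'
  #12 SA[12]=16  'faa'
  #13 SA[13]=1  'faacbgfcadafggafaa'
  #14 SA[14]=7  'fcadafggafaa'
  #15 SA[15]=12  'fggafaa'
  #16 SA[16]=14  'gafaa'
  #17 SA[17]=6  'gfcadafggafaa'
  #18 SA[18]=13  'ggafaa'

SA = [18, 17, 2, 3, 9, 15, 11, 0, 5, 8, 4, 10, 16, 1, 7, 12, 14, 6, 13]
rank  pair      lcp
   1  s[18:],s[17:]  1  'a'
   2  s[17:],s[2:]  2  'aa'
   3  s[2:],s[3:]  1  'a'
   4  s[3:],s[9:]  1  'a'
   5  s[9:],s[15:]  1  'a'
   6  s[15:],s[11:]  2  'af'
   7  s[11:],s[0:]  0  ''
   8  s[0:],s[5:]  1  'b'
   9  s[5:],s[8:]  0  ''
  10  s[8:],s[4:]  1  'c'
  11  s[4:],s[10:]  0  ''
  12  s[10:],s[16:]  0  ''
  13  s[16:],s[1:]  3  'faa'
  14  s[1:],s[7:]  1  'f'
  15  s[7:],s[12:]  1  'f'
  16  s[12:],s[14:]  0  ''
  17  s[14:],s[6:]  1  'g'
  18  s[6:],s[13:]  1  'g'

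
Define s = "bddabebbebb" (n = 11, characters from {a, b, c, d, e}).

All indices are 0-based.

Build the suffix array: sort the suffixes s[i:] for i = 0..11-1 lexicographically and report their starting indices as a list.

sorted suffixes:
  #0 SA[0]=3  'abebbebb'
  #1 SA[1]=10  'b'
  #2 SA[2]=9  'bb'
  #3 SA[3]=6  'bbebb'
  #4 SA[4]=0  'bddabebbebb'
  #5 SA[5]=7  'bebb'
  #6 SA[6]=4  'bebbebb'
  #7 SA[7]=2  'dabebbebb'
  #8 SA[8]=1  'ddabebbebb'
  #9 SA[9]=8  'ebb'
  #10 SA[10]=5  'ebbebb'

[3, 10, 9, 6, 0, 7, 4, 2, 1, 8, 5]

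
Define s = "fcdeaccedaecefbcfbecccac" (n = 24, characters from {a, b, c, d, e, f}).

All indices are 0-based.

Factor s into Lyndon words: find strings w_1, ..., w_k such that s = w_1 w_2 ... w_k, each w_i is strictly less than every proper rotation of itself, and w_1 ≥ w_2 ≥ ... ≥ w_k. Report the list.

["f", "cde", "accedaecefbcfbeccc", "ac"]

emit factor 1: 'f' (i=0, period=1)
emit factor 2: 'cde' (i=1, period=3)
emit factor 3: 'accedaecefbcfbeccc' (i=4, period=18)
emit factor 4: 'ac' (i=22, period=2)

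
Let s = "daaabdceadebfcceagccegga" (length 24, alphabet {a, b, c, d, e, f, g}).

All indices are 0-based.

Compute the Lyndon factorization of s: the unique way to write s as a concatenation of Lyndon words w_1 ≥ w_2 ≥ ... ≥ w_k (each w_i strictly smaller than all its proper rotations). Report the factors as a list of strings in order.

emit factor 1: 'd' (i=0, period=1)
emit factor 2: 'aaabdceadebfcceagccegg' (i=1, period=22)
emit factor 3: 'a' (i=23, period=1)

["d", "aaabdceadebfcceagccegg", "a"]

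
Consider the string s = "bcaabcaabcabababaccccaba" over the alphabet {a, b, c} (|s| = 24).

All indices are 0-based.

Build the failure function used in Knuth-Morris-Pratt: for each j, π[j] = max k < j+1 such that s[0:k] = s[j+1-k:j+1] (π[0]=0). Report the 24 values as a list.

π[0] = 0
j=1 s[j]='c': π[1]=0 (border '')
j=2 s[j]='a': π[2]=0 (border '')
j=3 s[j]='a': π[3]=0 (border '')
j=4 s[j]='b': π[4]=1 (border 'b')
j=5 s[j]='c': π[5]=2 (border 'bc')
j=6 s[j]='a': π[6]=3 (border 'bca')
j=7 s[j]='a': π[7]=4 (border 'bcaa')
j=8 s[j]='b': π[8]=5 (border 'bcaab')
j=9 s[j]='c': π[9]=6 (border 'bcaabc')
j=10 s[j]='a': π[10]=7 (border 'bcaabca')
j=11 s[j]='b': k: 7→3→0; π[11]=1 (border 'b')
j=12 s[j]='a': k: 1→0; π[12]=0 (border '')
j=13 s[j]='b': π[13]=1 (border 'b')
j=14 s[j]='a': k: 1→0; π[14]=0 (border '')
j=15 s[j]='b': π[15]=1 (border 'b')
j=16 s[j]='a': k: 1→0; π[16]=0 (border '')
j=17 s[j]='c': π[17]=0 (border '')
j=18 s[j]='c': π[18]=0 (border '')
j=19 s[j]='c': π[19]=0 (border '')
j=20 s[j]='c': π[20]=0 (border '')
j=21 s[j]='a': π[21]=0 (border '')
j=22 s[j]='b': π[22]=1 (border 'b')
j=23 s[j]='a': k: 1→0; π[23]=0 (border '')

[0, 0, 0, 0, 1, 2, 3, 4, 5, 6, 7, 1, 0, 1, 0, 1, 0, 0, 0, 0, 0, 0, 1, 0]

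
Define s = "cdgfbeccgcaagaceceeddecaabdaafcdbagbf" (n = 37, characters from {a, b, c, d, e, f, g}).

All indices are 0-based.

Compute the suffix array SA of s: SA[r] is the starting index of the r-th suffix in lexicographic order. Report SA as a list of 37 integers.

[23, 27, 10, 24, 13, 28, 11, 33, 32, 25, 4, 35, 22, 9, 6, 30, 0, 14, 16, 7, 26, 31, 19, 20, 1, 21, 5, 15, 18, 17, 36, 3, 29, 12, 34, 8, 2]

sorted suffixes:
  #0 SA[0]=23  'aabdaafcdbagbf'
  #1 SA[1]=27  'aafcdbagbf'
  #2 SA[2]=10  'aagaceceeddecaabdaafcdbagbf'
  #3 SA[3]=24  'abdaafcdbagbf'
  #4 SA[4]=13  'aceceeddecaabdaafcdbagbf'
  #5 SA[5]=28  'afcdbagbf'
  #6 SA[6]=11  'agaceceeddecaabdaafcdbagbf'
  #7 SA[7]=33  'agbf'
  #8 SA[8]=32  'bagbf'
  #9 SA[9]=25  'bdaafcdbagbf'
  #10 SA[10]=4  'beccgcaagaceceeddecaabdaafcdbagbf'
  #11 SA[11]=35  'bf'
  #12 SA[12]=22  'caabdaafcdbagbf'
  #13 SA[13]=9  'caagaceceeddecaabdaafcdbagbf'
  #14 SA[14]=6  'ccgcaagaceceeddecaabdaafcdbagbf'
  #15 SA[15]=30  'cdbagbf'
  #16 SA[16]=0  'cdgfbeccgcaagaceceeddecaabdaafcdbagbf'
  #17 SA[17]=14  'ceceeddecaabdaafcdbagbf'
  #18 SA[18]=16  'ceeddecaabdaafcdbagbf'
  #19 SA[19]=7  'cgcaagaceceeddecaabdaafcdbagbf'
  #20 SA[20]=26  'daafcdbagbf'
  #21 SA[21]=31  'dbagbf'
  #22 SA[22]=19  'ddecaabdaafcdbagbf'
  #23 SA[23]=20  'decaabdaafcdbagbf'
  #24 SA[24]=1  'dgfbeccgcaagaceceeddecaabdaafcdbagbf'
  #25 SA[25]=21  'ecaabdaafcdbagbf'
  #26 SA[26]=5  'eccgcaagaceceeddecaabdaafcdbagbf'
  #27 SA[27]=15  'eceeddecaabdaafcdbagbf'
  #28 SA[28]=18  'eddecaabdaafcdbagbf'
  #29 SA[29]=17  'eeddecaabdaafcdbagbf'
  #30 SA[30]=36  'f'
  #31 SA[31]=3  'fbeccgcaagaceceeddecaabdaafcdbagbf'
  #32 SA[32]=29  'fcdbagbf'
  #33 SA[33]=12  'gaceceeddecaabdaafcdbagbf'
  #34 SA[34]=34  'gbf'
  #35 SA[35]=8  'gcaagaceceeddecaabdaafcdbagbf'
  #36 SA[36]=2  'gfbeccgcaagaceceeddecaabdaafcdbagbf'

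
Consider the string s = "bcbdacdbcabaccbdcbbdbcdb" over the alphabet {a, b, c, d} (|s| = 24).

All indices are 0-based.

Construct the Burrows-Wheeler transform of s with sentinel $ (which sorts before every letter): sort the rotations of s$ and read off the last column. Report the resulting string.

rank  rotation                   last
    0  $bcbdacdbcabaccbdcbbdbcdb  b
    1  abaccbdcbbdbcdb$bcbdacdbc  c
    2  accbdcbbdbcdb$bcbdacdbcab  b
    3  acdbcabaccbdcbbdbcdb$bcbd  d
    4  b$bcbdacdbcabaccbdcbbdbcd  d
    5  baccbdcbbdbcdb$bcbdacdbca  a
    6  bbdbcdb$bcbdacdbcabaccbdc  c
    7  bcabaccbdcbbdbcdb$bcbdacd  d
    8  bcbdacdbcabaccbdcbbdbcdb$  $
    9  bcdb$bcbdacdbcabaccbdcbbd  d
   10  bdacdbcabaccbdcbbdbcdb$bc  c
   11  bdbcdb$bcbdacdbcabaccbdcb  b
   12  bdcbbdbcdb$bcbdacdbcabacc  c
   13  cabaccbdcbbdbcdb$bcbdacdb  b
   14  cbbdbcdb$bcbdacdbcabaccbd  d
   15  cbdacdbcabaccbdcbbdbcdb$b  b
   16  cbdcbbdbcdb$bcbdacdbcabac  c
   17  ccbdcbbdbcdb$bcbdacdbcaba  a
   18  cdb$bcbdacdbcabaccbdcbbdb  b
   19  cdbcabaccbdcbbdbcdb$bcbda  a
   20  dacdbcabaccbdcbbdbcdb$bcb  b
   21  db$bcbdacdbcabaccbdcbbdbc  c
   22  dbcabaccbdcbbdbcdb$bcbdac  c
   23  dbcdb$bcbdacdbcabaccbdcbb  b
   24  dcbbdbcdb$bcbdacdbcabaccb  b

bcbddacd$dcbcbdbcababccbb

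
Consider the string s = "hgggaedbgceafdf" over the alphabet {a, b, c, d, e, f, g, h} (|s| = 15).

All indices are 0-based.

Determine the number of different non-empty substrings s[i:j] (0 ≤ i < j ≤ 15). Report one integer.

rank | idx | suffix
   0 |   4 | aedbgceafdf
   1 |  11 | afdf
   2 |   7 | bgceafdf
   3 |   9 | ceafdf
   4 |   6 | dbgceafdf
   5 |  13 | df
   6 |  10 | eafdf
   7 |   5 | edbgceafdf
   8 |  14 | f
   9 |  12 | fdf
  10 |   3 | gaedbgceafdf
  11 |   8 | gceafdf
  12 |   2 | ggaedbgceafdf
  13 |   1 | gggaedbgceafdf
  14 |   0 | hgggaedbgceafdf

SA = [4, 11, 7, 9, 6, 13, 10, 5, 14, 12, 3, 8, 2, 1, 0]
[i] adj suffixes → lcp
  [1] 4/11 → 1 ('a')
  [2] 11/7 → 0 ('')
  [3] 7/9 → 0 ('')
  [4] 9/6 → 0 ('')
  [5] 6/13 → 1 ('d')
  [6] 13/10 → 0 ('')
  [7] 10/5 → 1 ('e')
  [8] 5/14 → 0 ('')
  [9] 14/12 → 1 ('f')
  [10] 12/3 → 0 ('')
  [11] 3/8 → 1 ('g')
  [12] 8/2 → 1 ('g')
  [13] 2/1 → 2 ('gg')
  [14] 1/0 → 0 ('')

n(n+1)/2 = 15·16/2 = 120
Σ LCP = 0 + 1 + 0 + 0 + 0 + 1 + 0 + 1 + 0 + 1 + 0 + 1 + 1 + 2 + 0 = 8
distinct = 120 − 8 = 112

112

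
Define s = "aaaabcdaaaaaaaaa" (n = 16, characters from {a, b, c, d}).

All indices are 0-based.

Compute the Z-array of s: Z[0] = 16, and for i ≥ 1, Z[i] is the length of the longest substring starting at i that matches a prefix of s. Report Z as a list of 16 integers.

Z[0]=16
i=1: outside box; Z[1]=3 grow→box=[1,4)
i=2: min(r-i=2, Z[1]=3)=2; Z[2]=2
i=3: min(r-i=1, Z[2]=2)=1; Z[3]=1
i=4: outside box; Z[4]=0
i=5: outside box; Z[5]=0
i=6: outside box; Z[6]=0
i=7: outside box; Z[7]=4 grow→box=[7,11)
i=8: min(r-i=3, Z[1]=3)=3; Z[8]=4 grow→box=[8,12)
i=9: min(r-i=3, Z[1]=3)=3; Z[9]=4 grow→box=[9,13)
i=10: min(r-i=3, Z[1]=3)=3; Z[10]=4 grow→box=[10,14)
i=11: min(r-i=3, Z[1]=3)=3; Z[11]=4 grow→box=[11,15)
i=12: min(r-i=3, Z[1]=3)=3; Z[12]=4 grow→box=[12,16)
i=13: min(r-i=3, Z[1]=3)=3; Z[13]=3
i=14: min(r-i=2, Z[2]=2)=2; Z[14]=2
i=15: min(r-i=1, Z[3]=1)=1; Z[15]=1

[16, 3, 2, 1, 0, 0, 0, 4, 4, 4, 4, 4, 4, 3, 2, 1]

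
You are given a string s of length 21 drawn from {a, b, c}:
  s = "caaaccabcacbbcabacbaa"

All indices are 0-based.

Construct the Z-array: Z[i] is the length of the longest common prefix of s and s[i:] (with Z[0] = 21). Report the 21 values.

[21, 0, 0, 0, 1, 2, 0, 0, 2, 0, 1, 0, 0, 2, 0, 0, 0, 1, 0, 0, 0]

Z[0]=21
i=1: fresh scan; Z[1]=0
i=2: fresh scan; Z[2]=0
i=3: fresh scan; Z[3]=0
i=4: fresh scan; Z[4]=1 scan→box=[4,5)
i=5: fresh scan; Z[5]=2 scan→box=[5,7)
i=6: min(r-i=1, Z[1]=0)=0; Z[6]=0
i=7: fresh scan; Z[7]=0
i=8: fresh scan; Z[8]=2 scan→box=[8,10)
i=9: min(r-i=1, Z[1]=0)=0; Z[9]=0
i=10: fresh scan; Z[10]=1 scan→box=[10,11)
i=11: fresh scan; Z[11]=0
i=12: fresh scan; Z[12]=0
i=13: fresh scan; Z[13]=2 scan→box=[13,15)
i=14: min(r-i=1, Z[1]=0)=0; Z[14]=0
i=15: fresh scan; Z[15]=0
i=16: fresh scan; Z[16]=0
i=17: fresh scan; Z[17]=1 scan→box=[17,18)
i=18: fresh scan; Z[18]=0
i=19: fresh scan; Z[19]=0
i=20: fresh scan; Z[20]=0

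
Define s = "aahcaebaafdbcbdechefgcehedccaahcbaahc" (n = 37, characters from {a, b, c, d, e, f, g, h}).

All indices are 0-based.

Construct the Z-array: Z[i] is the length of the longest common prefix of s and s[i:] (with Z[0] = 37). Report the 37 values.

Z[0]=37
i=1: outside box; Z[1]=1 grow→box=[1,2)
i=2: outside box; Z[2]=0
i=3: outside box; Z[3]=0
i=4: outside box; Z[4]=1 grow→box=[4,5)
i=5: outside box; Z[5]=0
i=6: outside box; Z[6]=0
i=7: outside box; Z[7]=2 grow→box=[7,9)
i=8: min(r-i=1, Z[1]=1)=1; Z[8]=1
i=9: outside box; Z[9]=0
i=10: outside box; Z[10]=0
i=11: outside box; Z[11]=0
i=12: outside box; Z[12]=0
i=13: outside box; Z[13]=0
i=14: outside box; Z[14]=0
i=15: outside box; Z[15]=0
i=16: outside box; Z[16]=0
i=17: outside box; Z[17]=0
i=18: outside box; Z[18]=0
i=19: outside box; Z[19]=0
i=20: outside box; Z[20]=0
i=21: outside box; Z[21]=0
i=22: outside box; Z[22]=0
i=23: outside box; Z[23]=0
i=24: outside box; Z[24]=0
i=25: outside box; Z[25]=0
i=26: outside box; Z[26]=0
i=27: outside box; Z[27]=0
i=28: outside box; Z[28]=4 grow→box=[28,32)
i=29: min(r-i=3, Z[1]=1)=1; Z[29]=1
i=30: min(r-i=2, Z[2]=0)=0; Z[30]=0
i=31: min(r-i=1, Z[3]=0)=0; Z[31]=0
i=32: outside box; Z[32]=0
i=33: outside box; Z[33]=4 grow→box=[33,37)
i=34: min(r-i=3, Z[1]=1)=1; Z[34]=1
i=35: min(r-i=2, Z[2]=0)=0; Z[35]=0
i=36: min(r-i=1, Z[3]=0)=0; Z[36]=0

[37, 1, 0, 0, 1, 0, 0, 2, 1, 0, 0, 0, 0, 0, 0, 0, 0, 0, 0, 0, 0, 0, 0, 0, 0, 0, 0, 0, 4, 1, 0, 0, 0, 4, 1, 0, 0]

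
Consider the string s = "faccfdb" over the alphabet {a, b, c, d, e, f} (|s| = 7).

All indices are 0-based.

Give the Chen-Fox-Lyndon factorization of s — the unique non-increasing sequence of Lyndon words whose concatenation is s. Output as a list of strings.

emit factor 1: 'f' (i=0, period=1)
emit factor 2: 'accfdb' (i=1, period=6)

["f", "accfdb"]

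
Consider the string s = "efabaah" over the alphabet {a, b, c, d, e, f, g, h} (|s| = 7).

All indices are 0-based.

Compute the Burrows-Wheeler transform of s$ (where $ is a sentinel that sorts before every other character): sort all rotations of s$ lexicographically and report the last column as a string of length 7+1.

hbfaa$ea

rank  rotation  last
    0  $efabaah  h
    1  aah$efab  b
    2  abaah$ef  f
    3  ah$efaba  a
    4  baah$efa  a
    5  efabaah$  $
    6  fabaah$e  e
    7  h$efabaa  a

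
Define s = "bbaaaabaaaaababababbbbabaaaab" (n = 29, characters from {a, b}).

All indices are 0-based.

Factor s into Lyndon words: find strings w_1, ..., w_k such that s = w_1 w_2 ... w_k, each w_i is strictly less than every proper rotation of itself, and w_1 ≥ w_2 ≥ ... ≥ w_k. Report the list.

emit factor 1: 'b' (i=0, period=1)
emit factor 2: 'b' (i=1, period=1)
emit factor 3: 'aaaab' (i=2, period=5)
emit factor 4: 'aaaaababababbbbabaaaab' (i=7, period=22)

["b", "b", "aaaab", "aaaaababababbbbabaaaab"]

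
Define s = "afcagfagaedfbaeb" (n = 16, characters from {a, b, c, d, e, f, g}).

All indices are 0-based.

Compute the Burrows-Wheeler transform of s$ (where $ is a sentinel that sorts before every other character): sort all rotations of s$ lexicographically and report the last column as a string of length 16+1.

rank  rotation           last
    0  $afcagfagaedfbaeb  b
    1  aeb$afcagfagaedfb  b
    2  aedfbaeb$afcagfag  g
    3  afcagfagaedfbaeb$  $
    4  agaedfbaeb$afcagf  f
    5  agfagaedfbaeb$afc  c
    6  b$afcagfagaedfbae  e
    7  baeb$afcagfagaedf  f
    8  cagfagaedfbaeb$af  f
    9  dfbaeb$afcagfagae  e
   10  eb$afcagfagaedfba  a
   11  edfbaeb$afcagfaga  a
   12  fagaedfbaeb$afcag  g
   13  fbaeb$afcagfagaed  d
   14  fcagfagaedfbaeb$a  a
   15  gaedfbaeb$afcagfa  a
   16  gfagaedfbaeb$afca  a

bbg$fceffeaagdaaa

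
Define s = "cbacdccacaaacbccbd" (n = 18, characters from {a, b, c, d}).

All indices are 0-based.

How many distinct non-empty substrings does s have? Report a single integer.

rank | idx | suffix
   0 |   9 | aaacbccbd
   1 |  10 | aacbccbd
   2 |   7 | acaaacbccbd
   3 |  11 | acbccbd
   4 |   2 | acdccacaaacbccbd
   5 |   1 | bacdccacaaacbccbd
   6 |  13 | bccbd
   7 |  16 | bd
   8 |   8 | caaacbccbd
   9 |   6 | cacaaacbccbd
  10 |   0 | cbacdccacaaacbccbd
  11 |  12 | cbccbd
  12 |  15 | cbd
  13 |   5 | ccacaaacbccbd
  14 |  14 | ccbd
  15 |   3 | cdccacaaacbccbd
  16 |  17 | d
  17 |   4 | dccacaaacbccbd

SA = [9, 10, 7, 11, 2, 1, 13, 16, 8, 6, 0, 12, 15, 5, 14, 3, 17, 4]
[i] adj suffixes → lcp
  [1] 9/10 → 2 ('aa')
  [2] 10/7 → 1 ('a')
  [3] 7/11 → 2 ('ac')
  [4] 11/2 → 2 ('ac')
  [5] 2/1 → 0 ('')
  [6] 1/13 → 1 ('b')
  [7] 13/16 → 1 ('b')
  [8] 16/8 → 0 ('')
  [9] 8/6 → 2 ('ca')
  [10] 6/0 → 1 ('c')
  [11] 0/12 → 2 ('cb')
  [12] 12/15 → 2 ('cb')
  [13] 15/5 → 1 ('c')
  [14] 5/14 → 2 ('cc')
  [15] 14/3 → 1 ('c')
  [16] 3/17 → 0 ('')
  [17] 17/4 → 1 ('d')

n(n+1)/2 = 18·19/2 = 171
Σ LCP = 0 + 2 + 1 + 2 + 2 + 0 + 1 + 1 + 0 + 2 + 1 + 2 + 2 + 1 + 2 + 1 + 0 + 1 = 21
distinct = 171 − 21 = 150

150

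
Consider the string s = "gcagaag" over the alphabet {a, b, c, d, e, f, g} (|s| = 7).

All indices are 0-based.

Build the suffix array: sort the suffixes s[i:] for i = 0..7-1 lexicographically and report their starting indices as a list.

[4, 5, 2, 1, 6, 3, 0]

rank→(start, suffix):
  0 → (4, 'aag')
  1 → (5, 'ag')
  2 → (2, 'agaag')
  3 → (1, 'cagaag')
  4 → (6, 'g')
  5 → (3, 'gaag')
  6 → (0, 'gcagaag')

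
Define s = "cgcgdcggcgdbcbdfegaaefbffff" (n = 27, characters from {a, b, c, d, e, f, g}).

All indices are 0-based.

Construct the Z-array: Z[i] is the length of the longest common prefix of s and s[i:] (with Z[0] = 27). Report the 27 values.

[27, 0, 2, 0, 0, 2, 0, 0, 2, 0, 0, 0, 1, 0, 0, 0, 0, 0, 0, 0, 0, 0, 0, 0, 0, 0, 0]

Z[0]=27
i=1: i≥r, start 0; Z[1]=0
i=2: i≥r, start 0; Z[2]=2 extend→box=[2,4)
i=3: min(r-i=1, Z[1]=0)=0; Z[3]=0
i=4: i≥r, start 0; Z[4]=0
i=5: i≥r, start 0; Z[5]=2 extend→box=[5,7)
i=6: min(r-i=1, Z[1]=0)=0; Z[6]=0
i=7: i≥r, start 0; Z[7]=0
i=8: i≥r, start 0; Z[8]=2 extend→box=[8,10)
i=9: min(r-i=1, Z[1]=0)=0; Z[9]=0
i=10: i≥r, start 0; Z[10]=0
i=11: i≥r, start 0; Z[11]=0
i=12: i≥r, start 0; Z[12]=1 extend→box=[12,13)
i=13: i≥r, start 0; Z[13]=0
i=14: i≥r, start 0; Z[14]=0
i=15: i≥r, start 0; Z[15]=0
i=16: i≥r, start 0; Z[16]=0
i=17: i≥r, start 0; Z[17]=0
i=18: i≥r, start 0; Z[18]=0
i=19: i≥r, start 0; Z[19]=0
i=20: i≥r, start 0; Z[20]=0
i=21: i≥r, start 0; Z[21]=0
i=22: i≥r, start 0; Z[22]=0
i=23: i≥r, start 0; Z[23]=0
i=24: i≥r, start 0; Z[24]=0
i=25: i≥r, start 0; Z[25]=0
i=26: i≥r, start 0; Z[26]=0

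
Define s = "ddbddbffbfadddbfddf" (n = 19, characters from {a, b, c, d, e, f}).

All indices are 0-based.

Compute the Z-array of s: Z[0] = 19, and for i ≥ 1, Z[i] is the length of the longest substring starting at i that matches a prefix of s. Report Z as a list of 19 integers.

Z[0]=19
i=1: outside box; Z[1]=1 grow→box=[1,2)
i=2: outside box; Z[2]=0
i=3: outside box; Z[3]=3 grow→box=[3,6)
i=4: min(r-i=2, Z[1]=1)=1; Z[4]=1
i=5: min(r-i=1, Z[2]=0)=0; Z[5]=0
i=6: outside box; Z[6]=0
i=7: outside box; Z[7]=0
i=8: outside box; Z[8]=0
i=9: outside box; Z[9]=0
i=10: outside box; Z[10]=0
i=11: outside box; Z[11]=2 grow→box=[11,13)
i=12: min(r-i=1, Z[1]=1)=1; Z[12]=3 grow→box=[12,15)
i=13: min(r-i=2, Z[1]=1)=1; Z[13]=1
i=14: min(r-i=1, Z[2]=0)=0; Z[14]=0
i=15: outside box; Z[15]=0
i=16: outside box; Z[16]=2 grow→box=[16,18)
i=17: min(r-i=1, Z[1]=1)=1; Z[17]=1
i=18: outside box; Z[18]=0

[19, 1, 0, 3, 1, 0, 0, 0, 0, 0, 0, 2, 3, 1, 0, 0, 2, 1, 0]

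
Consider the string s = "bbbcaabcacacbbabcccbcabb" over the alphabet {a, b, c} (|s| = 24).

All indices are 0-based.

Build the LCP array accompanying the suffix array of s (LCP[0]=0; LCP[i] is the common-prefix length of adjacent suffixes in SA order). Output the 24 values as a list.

rank | idx | suffix
   0 |   4 | aabcacacbbabcccbcabb
   1 |  21 | abb
   2 |   5 | abcacacbbabcccbcabb
   3 |  14 | abcccbcabb
   4 |   8 | acacbbabcccbcabb
   5 |  10 | acbbabcccbcabb
   6 |  23 | b
   7 |  13 | babcccbcabb
   8 |  22 | bb
   9 |  12 | bbabcccbcabb
  10 |   0 | bbbcaabcacacbbabcccbcabb
  11 |   1 | bbcaabcacacbbabcccbcabb
  12 |   2 | bcaabcacacbbabcccbcabb
  13 |  19 | bcabb
  14 |   6 | bcacacbbabcccbcabb
  15 |  15 | bcccbcabb
  16 |   3 | caabcacacbbabcccbcabb
  17 |  20 | cabb
  18 |   7 | cacacbbabcccbcabb
  19 |   9 | cacbbabcccbcabb
  20 |  11 | cbbabcccbcabb
  21 |  18 | cbcabb
  22 |  17 | ccbcabb
  23 |  16 | cccbcabb

SA = [4, 21, 5, 14, 8, 10, 23, 13, 22, 12, 0, 1, 2, 19, 6, 15, 3, 20, 7, 9, 11, 18, 17, 16]
i: (SA[i-1],SA[i]) lcp shared
  1: (4,21) 1 'a'
  2: (21,5) 2 'ab'
  3: (5,14) 3 'abc'
  4: (14,8) 1 'a'
  5: (8,10) 2 'ac'
  6: (10,23) 0 ''
  7: (23,13) 1 'b'
  8: (13,22) 1 'b'
  9: (22,12) 2 'bb'
  10: (12,0) 2 'bb'
  11: (0,1) 2 'bb'
  12: (1,2) 1 'b'
  13: (2,19) 3 'bca'
  14: (19,6) 3 'bca'
  15: (6,15) 2 'bc'
  16: (15,3) 0 ''
  17: (3,20) 2 'ca'
  18: (20,7) 2 'ca'
  19: (7,9) 3 'cac'
  20: (9,11) 1 'c'
  21: (11,18) 2 'cb'
  22: (18,17) 1 'c'
  23: (17,16) 2 'cc'

[0, 1, 2, 3, 1, 2, 0, 1, 1, 2, 2, 2, 1, 3, 3, 2, 0, 2, 2, 3, 1, 2, 1, 2]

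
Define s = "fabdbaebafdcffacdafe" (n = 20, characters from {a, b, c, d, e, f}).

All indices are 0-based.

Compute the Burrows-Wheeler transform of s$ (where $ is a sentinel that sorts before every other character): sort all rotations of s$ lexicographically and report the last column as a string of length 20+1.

effbbddeaadcbffa$faac

rank  rotation               last
    0  $fabdbaebafdcffacdafe  e
    1  abdbaebafdcffacdafe$f  f
    2  acdafe$fabdbaebafdcff  f
    3  aebafdcffacdafe$fabdb  b
    4  afdcffacdafe$fabdbaeb  b
    5  afe$fabdbaebafdcffacd  d
    6  baebafdcffacdafe$fabd  d
    7  bafdcffacdafe$fabdbae  e
    8  bdbaebafdcffacdafe$fa  a
    9  cdafe$fabdbaebafdcffa  a
   10  cffacdafe$fabdbaebafd  d
   11  dafe$fabdbaebafdcffac  c
   12  dbaebafdcffacdafe$fab  b
   13  dcffacdafe$fabdbaebaf  f
   14  e$fabdbaebafdcffacdaf  f
   15  ebafdcffacdafe$fabdba  a
   16  fabdbaebafdcffacdafe$  $
   17  facdafe$fabdbaebafdcf  f
   18  fdcffacdafe$fabdbaeba  a
   19  fe$fabdbaebafdcffacda  a
   20  ffacdafe$fabdbaebafdc  c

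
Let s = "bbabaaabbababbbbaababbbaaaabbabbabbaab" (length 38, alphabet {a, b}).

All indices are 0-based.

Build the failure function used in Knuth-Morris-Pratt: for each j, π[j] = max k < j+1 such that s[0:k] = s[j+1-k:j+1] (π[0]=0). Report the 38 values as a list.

π[0] = 0
j=1 s[j]='b': π[1]=1 (border 'b')
j=2 s[j]='a': k: 1→0; π[2]=0 (border '')
j=3 s[j]='b': π[3]=1 (border 'b')
j=4 s[j]='a': k: 1→0; π[4]=0 (border '')
j=5 s[j]='a': π[5]=0 (border '')
j=6 s[j]='a': π[6]=0 (border '')
j=7 s[j]='b': π[7]=1 (border 'b')
j=8 s[j]='b': π[8]=2 (border 'bb')
j=9 s[j]='a': π[9]=3 (border 'bba')
j=10 s[j]='b': π[10]=4 (border 'bbab')
j=11 s[j]='a': π[11]=5 (border 'bbaba')
j=12 s[j]='b': k: 5→0; π[12]=1 (border 'b')
j=13 s[j]='b': π[13]=2 (border 'bb')
j=14 s[j]='b': k: 2→1; π[14]=2 (border 'bb')
j=15 s[j]='b': k: 2→1; π[15]=2 (border 'bb')
j=16 s[j]='a': π[16]=3 (border 'bba')
j=17 s[j]='a': k: 3→0; π[17]=0 (border '')
j=18 s[j]='b': π[18]=1 (border 'b')
j=19 s[j]='a': k: 1→0; π[19]=0 (border '')
j=20 s[j]='b': π[20]=1 (border 'b')
j=21 s[j]='b': π[21]=2 (border 'bb')
j=22 s[j]='b': k: 2→1; π[22]=2 (border 'bb')
j=23 s[j]='a': π[23]=3 (border 'bba')
j=24 s[j]='a': k: 3→0; π[24]=0 (border '')
j=25 s[j]='a': π[25]=0 (border '')
j=26 s[j]='a': π[26]=0 (border '')
j=27 s[j]='b': π[27]=1 (border 'b')
j=28 s[j]='b': π[28]=2 (border 'bb')
j=29 s[j]='a': π[29]=3 (border 'bba')
j=30 s[j]='b': π[30]=4 (border 'bbab')
j=31 s[j]='b': k: 4→1; π[31]=2 (border 'bb')
j=32 s[j]='a': π[32]=3 (border 'bba')
j=33 s[j]='b': π[33]=4 (border 'bbab')
j=34 s[j]='b': k: 4→1; π[34]=2 (border 'bb')
j=35 s[j]='a': π[35]=3 (border 'bba')
j=36 s[j]='a': k: 3→0; π[36]=0 (border '')
j=37 s[j]='b': π[37]=1 (border 'b')

[0, 1, 0, 1, 0, 0, 0, 1, 2, 3, 4, 5, 1, 2, 2, 2, 3, 0, 1, 0, 1, 2, 2, 3, 0, 0, 0, 1, 2, 3, 4, 2, 3, 4, 2, 3, 0, 1]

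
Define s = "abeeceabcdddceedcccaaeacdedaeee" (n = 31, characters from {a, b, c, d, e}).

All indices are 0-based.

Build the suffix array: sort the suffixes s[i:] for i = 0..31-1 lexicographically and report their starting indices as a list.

sorted suffixes:
  #0 SA[0]=19  'aaeacdedaeee'
  #1 SA[1]=6  'abcdddceedcccaaeacdedaeee'
  #2 SA[2]=0  'abeeceabcdddceedcccaaeacdedaeee'
  #3 SA[3]=22  'acdedaeee'
  #4 SA[4]=20  'aeacdedaeee'
  #5 SA[5]=27  'aeee'
  #6 SA[6]=7  'bcdddceedcccaaeacdedaeee'
  #7 SA[7]=1  'beeceabcdddceedcccaaeacdedaeee'
  #8 SA[8]=18  'caaeacdedaeee'
  #9 SA[9]=17  'ccaaeacdedaeee'
  #10 SA[10]=16  'cccaaeacdedaeee'
  #11 SA[11]=8  'cdddceedcccaaeacdedaeee'
  #12 SA[12]=23  'cdedaeee'
  #13 SA[13]=4  'ceabcdddceedcccaaeacdedaeee'
  #14 SA[14]=12  'ceedcccaaeacdedaeee'
  #15 SA[15]=26  'daeee'
  #16 SA[16]=15  'dcccaaeacdedaeee'
  #17 SA[17]=11  'dceedcccaaeacdedaeee'
  #18 SA[18]=10  'ddceedcccaaeacdedaeee'
  #19 SA[19]=9  'dddceedcccaaeacdedaeee'
  #20 SA[20]=24  'dedaeee'
  #21 SA[21]=30  'e'
  #22 SA[22]=5  'eabcdddceedcccaaeacdedaeee'
  #23 SA[23]=21  'eacdedaeee'
  #24 SA[24]=3  'eceabcdddceedcccaaeacdedaeee'
  #25 SA[25]=25  'edaeee'
  #26 SA[26]=14  'edcccaaeacdedaeee'
  #27 SA[27]=29  'ee'
  #28 SA[28]=2  'eeceabcdddceedcccaaeacdedaeee'
  #29 SA[29]=13  'eedcccaaeacdedaeee'
  #30 SA[30]=28  'eee'

[19, 6, 0, 22, 20, 27, 7, 1, 18, 17, 16, 8, 23, 4, 12, 26, 15, 11, 10, 9, 24, 30, 5, 21, 3, 25, 14, 29, 2, 13, 28]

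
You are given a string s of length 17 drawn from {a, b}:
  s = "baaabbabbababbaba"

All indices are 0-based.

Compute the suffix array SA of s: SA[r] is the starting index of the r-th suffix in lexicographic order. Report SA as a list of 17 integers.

[16, 1, 2, 14, 9, 11, 6, 3, 15, 0, 13, 8, 10, 5, 12, 7, 4]

rank→(start, suffix):
  0 → (16, 'a')
  1 → (1, 'aaabbabbababbaba')
  2 → (2, 'aabbabbababbaba')
  3 → (14, 'aba')
  4 → (9, 'ababbaba')
  5 → (11, 'abbaba')
  6 → (6, 'abbababbaba')
  7 → (3, 'abbabbababbaba')
  8 → (15, 'ba')
  9 → (0, 'baaabbabbababbaba')
  10 → (13, 'baba')
  11 → (8, 'bababbaba')
  12 → (10, 'babbaba')
  13 → (5, 'babbababbaba')
  14 → (12, 'bbaba')
  15 → (7, 'bbababbaba')
  16 → (4, 'bbabbababbaba')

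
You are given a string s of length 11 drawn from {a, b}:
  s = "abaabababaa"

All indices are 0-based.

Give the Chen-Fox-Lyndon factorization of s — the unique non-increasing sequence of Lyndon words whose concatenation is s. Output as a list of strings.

emit factor 1: 'ab' (i=0, period=2)
emit factor 2: 'aababab' (i=2, period=7)
emit factor 3: 'a' (i=9, period=1)
emit factor 4: 'a' (i=10, period=1)

["ab", "aababab", "a", "a"]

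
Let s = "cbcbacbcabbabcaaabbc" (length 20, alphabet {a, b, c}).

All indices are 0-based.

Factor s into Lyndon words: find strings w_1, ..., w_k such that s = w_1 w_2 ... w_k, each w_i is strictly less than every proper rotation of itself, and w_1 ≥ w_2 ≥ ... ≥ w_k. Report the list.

emit factor 1: 'c' (i=0, period=1)
emit factor 2: 'bc' (i=1, period=2)
emit factor 3: 'b' (i=3, period=1)
emit factor 4: 'acbc' (i=4, period=4)
emit factor 5: 'abbabc' (i=8, period=6)
emit factor 6: 'aaabbc' (i=14, period=6)

["c", "bc", "b", "acbc", "abbabc", "aaabbc"]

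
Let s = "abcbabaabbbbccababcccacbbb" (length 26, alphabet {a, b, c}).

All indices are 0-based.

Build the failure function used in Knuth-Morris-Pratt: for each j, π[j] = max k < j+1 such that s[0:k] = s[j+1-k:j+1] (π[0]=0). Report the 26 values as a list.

[0, 0, 0, 0, 1, 2, 1, 1, 2, 0, 0, 0, 0, 0, 1, 2, 1, 2, 3, 0, 0, 1, 0, 0, 0, 0]

π[0] = 0
j=1 s[j]='b': π[1]=0 (border '')
j=2 s[j]='c': π[2]=0 (border '')
j=3 s[j]='b': π[3]=0 (border '')
j=4 s[j]='a': π[4]=1 (border 'a')
j=5 s[j]='b': π[5]=2 (border 'ab')
j=6 s[j]='a': k: 2→0; π[6]=1 (border 'a')
j=7 s[j]='a': k: 1→0; π[7]=1 (border 'a')
j=8 s[j]='b': π[8]=2 (border 'ab')
j=9 s[j]='b': k: 2→0; π[9]=0 (border '')
j=10 s[j]='b': π[10]=0 (border '')
j=11 s[j]='b': π[11]=0 (border '')
j=12 s[j]='c': π[12]=0 (border '')
j=13 s[j]='c': π[13]=0 (border '')
j=14 s[j]='a': π[14]=1 (border 'a')
j=15 s[j]='b': π[15]=2 (border 'ab')
j=16 s[j]='a': k: 2→0; π[16]=1 (border 'a')
j=17 s[j]='b': π[17]=2 (border 'ab')
j=18 s[j]='c': π[18]=3 (border 'abc')
j=19 s[j]='c': k: 3→0; π[19]=0 (border '')
j=20 s[j]='c': π[20]=0 (border '')
j=21 s[j]='a': π[21]=1 (border 'a')
j=22 s[j]='c': k: 1→0; π[22]=0 (border '')
j=23 s[j]='b': π[23]=0 (border '')
j=24 s[j]='b': π[24]=0 (border '')
j=25 s[j]='b': π[25]=0 (border '')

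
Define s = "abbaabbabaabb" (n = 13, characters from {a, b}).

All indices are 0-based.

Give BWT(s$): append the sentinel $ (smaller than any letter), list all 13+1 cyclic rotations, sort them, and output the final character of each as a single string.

rank  rotation        last
    0  $abbaabbabaabb  b
    1  aabb$abbaabbab  b
    2  aabbabaabb$abb  b
    3  abaabb$abbaabb  b
    4  abb$abbaabbaba  a
    5  abbaabbabaabb$  $
    6  abbabaabb$abba  a
    7  b$abbaabbabaab  b
    8  baabb$abbaabba  a
    9  baabbabaabb$ab  b
   10  babaabb$abbaab  b
   11  bb$abbaabbabaa  a
   12  bbaabbabaabb$a  a
   13  bbabaabb$abbaa  a

bbbba$ababbaaa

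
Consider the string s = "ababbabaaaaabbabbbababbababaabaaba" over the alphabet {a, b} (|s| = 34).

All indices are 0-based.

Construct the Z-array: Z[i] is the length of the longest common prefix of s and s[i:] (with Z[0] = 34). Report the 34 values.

[34, 0, 2, 0, 0, 3, 0, 1, 1, 1, 1, 2, 0, 0, 2, 0, 0, 0, 8, 0, 2, 0, 0, 4, 0, 3, 0, 1, 3, 0, 1, 3, 0, 1]

Z[0]=34
i=1: outside box; Z[1]=0
i=2: outside box; Z[2]=2 grow→box=[2,4)
i=3: min(r-i=1, Z[1]=0)=0; Z[3]=0
i=4: outside box; Z[4]=0
i=5: outside box; Z[5]=3 grow→box=[5,8)
i=6: min(r-i=2, Z[1]=0)=0; Z[6]=0
i=7: min(r-i=1, Z[2]=2)=1; Z[7]=1
i=8: outside box; Z[8]=1 grow→box=[8,9)
i=9: outside box; Z[9]=1 grow→box=[9,10)
i=10: outside box; Z[10]=1 grow→box=[10,11)
i=11: outside box; Z[11]=2 grow→box=[11,13)
i=12: min(r-i=1, Z[1]=0)=0; Z[12]=0
i=13: outside box; Z[13]=0
i=14: outside box; Z[14]=2 grow→box=[14,16)
i=15: min(r-i=1, Z[1]=0)=0; Z[15]=0
i=16: outside box; Z[16]=0
i=17: outside box; Z[17]=0
i=18: outside box; Z[18]=8 grow→box=[18,26)
i=19: min(r-i=7, Z[1]=0)=0; Z[19]=0
i=20: min(r-i=6, Z[2]=2)=2; Z[20]=2
i=21: min(r-i=5, Z[3]=0)=0; Z[21]=0
i=22: min(r-i=4, Z[4]=0)=0; Z[22]=0
i=23: min(r-i=3, Z[5]=3)=3; Z[23]=4 grow→box=[23,27)
i=24: min(r-i=3, Z[1]=0)=0; Z[24]=0
i=25: min(r-i=2, Z[2]=2)=2; Z[25]=3 grow→box=[25,28)
i=26: min(r-i=2, Z[1]=0)=0; Z[26]=0
i=27: min(r-i=1, Z[2]=2)=1; Z[27]=1
i=28: outside box; Z[28]=3 grow→box=[28,31)
i=29: min(r-i=2, Z[1]=0)=0; Z[29]=0
i=30: min(r-i=1, Z[2]=2)=1; Z[30]=1
i=31: outside box; Z[31]=3 grow→box=[31,34)
i=32: min(r-i=2, Z[1]=0)=0; Z[32]=0
i=33: min(r-i=1, Z[2]=2)=1; Z[33]=1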